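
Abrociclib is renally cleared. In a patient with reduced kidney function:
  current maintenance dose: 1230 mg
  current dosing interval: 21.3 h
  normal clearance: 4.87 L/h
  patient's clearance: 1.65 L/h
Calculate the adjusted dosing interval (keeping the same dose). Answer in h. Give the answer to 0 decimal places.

To keep the same average steady-state level, dosing rate must scale with clearance.
CL ratio = 1.65 / 4.87 = 0.3388
New interval (same dose) = 21.3 / 0.3388 = 62.87 h

63 h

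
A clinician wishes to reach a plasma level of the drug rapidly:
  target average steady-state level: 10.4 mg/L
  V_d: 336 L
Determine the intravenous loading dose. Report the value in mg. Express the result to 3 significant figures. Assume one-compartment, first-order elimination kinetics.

3490 mg

LD = Css × Vd = 10.4 × 336 = 3494 mg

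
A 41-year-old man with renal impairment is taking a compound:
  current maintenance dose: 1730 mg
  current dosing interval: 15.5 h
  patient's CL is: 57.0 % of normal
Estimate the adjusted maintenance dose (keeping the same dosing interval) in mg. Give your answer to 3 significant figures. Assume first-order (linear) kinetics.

To keep the same average steady-state level, dosing rate must scale with clearance.
CL ratio = 57.0 / 100 = 0.5700
New dose (same interval) = 1730 × 0.5700 = 986.1 mg

986 mg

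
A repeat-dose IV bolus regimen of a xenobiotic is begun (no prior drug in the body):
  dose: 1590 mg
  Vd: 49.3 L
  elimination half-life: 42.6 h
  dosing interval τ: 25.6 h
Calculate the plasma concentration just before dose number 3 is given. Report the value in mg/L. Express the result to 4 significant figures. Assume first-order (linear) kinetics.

35.28 mg/L

C₀ per dose = Dose / Vd = 1590 / 49.3 = 32.25 mg/L
k = ln2 / t½ = 0.693147 / 42.6 = 0.01627 h⁻¹
Fraction remaining after one interval: r = e^(−kτ) = e^(−0.01627 × 25.6) = 0.6593
Before dose 3, 2 doses have been given (aged 1τ, 2τ).
C_trough = C₀ × (r + r²) = 32.25 × (0.6593 + 0.4347) = 35.28 mg/L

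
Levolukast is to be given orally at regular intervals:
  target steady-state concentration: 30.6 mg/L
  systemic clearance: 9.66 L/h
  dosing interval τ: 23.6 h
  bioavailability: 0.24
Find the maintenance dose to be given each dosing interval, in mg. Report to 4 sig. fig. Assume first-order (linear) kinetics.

At steady state, F × (Dose/τ) = Css × CL.
Dose = Css × CL × τ / F = 30.6 × 9.660 × 23.6 / 0.24 = 29070 mg

29070 mg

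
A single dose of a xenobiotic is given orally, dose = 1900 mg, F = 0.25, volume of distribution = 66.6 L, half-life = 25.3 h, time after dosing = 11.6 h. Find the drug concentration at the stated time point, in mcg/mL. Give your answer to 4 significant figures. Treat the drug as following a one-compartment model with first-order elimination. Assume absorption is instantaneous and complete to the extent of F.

5.190 mcg/mL

Amount reaching circulation = F × Dose = 0.25 × 1900 = 475.0 mg
C₀ = F·Dose / Vd = 475.0 / 66.6 = 7.132 mg/L
k = ln2 / t½ = 0.693147 / 25.3 = 0.02740 h⁻¹
C = C₀ · e^(−k·t) = 7.132 × e^(−0.02740 × 11.6)
  = 7.132 × 0.7277 = 5.190 mg/L
(5.190 mg/L = 5.190 mcg/mL)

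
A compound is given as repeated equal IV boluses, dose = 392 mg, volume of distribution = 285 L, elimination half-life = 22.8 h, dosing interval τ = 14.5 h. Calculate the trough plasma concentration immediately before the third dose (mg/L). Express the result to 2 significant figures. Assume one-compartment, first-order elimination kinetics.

C₀ per dose = Dose / Vd = 392 / 285 = 1.375 mg/L
k = ln2 / t½ = 0.693147 / 22.8 = 0.03040 h⁻¹
Fraction remaining after one interval: r = e^(−kτ) = e^(−0.03040 × 14.5) = 0.6435
Before dose 3, 2 doses have been given (aged 1τ, 2τ).
C_trough = C₀ × (r + r²) = 1.375 × (0.6435 + 0.4141) = 1.454 mg/L

1.5 mg/L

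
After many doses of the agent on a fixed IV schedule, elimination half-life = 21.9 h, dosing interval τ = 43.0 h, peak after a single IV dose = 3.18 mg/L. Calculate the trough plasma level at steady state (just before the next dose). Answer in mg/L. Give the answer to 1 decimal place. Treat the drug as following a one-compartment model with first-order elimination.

k = ln2 / t½ = 0.693147 / 21.9 = 0.03165 h⁻¹
e^(−kτ) = e^(−0.03165 × 43.0) = 0.2564
Accumulation ratio R = 1 / (1 − e^(−kτ)) = 1 / (1 − 0.2564) = 1.345
Steady-state trough = C₀ × R × e^(−kτ) = 3.18 × 1.345 × 0.2564 = 1.097 mg/L

1.1 mg/L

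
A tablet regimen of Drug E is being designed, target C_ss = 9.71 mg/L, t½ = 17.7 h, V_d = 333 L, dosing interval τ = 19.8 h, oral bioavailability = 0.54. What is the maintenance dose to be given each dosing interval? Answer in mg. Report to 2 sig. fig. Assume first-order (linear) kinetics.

4600 mg

k = ln2 / t½ = 0.693147 / 17.7 = 0.03916 h⁻¹
CL = k × Vd = 0.03916 × 333 = 13.04 L/h
At steady state, F × (Dose/τ) = Css × CL.
Dose = Css × CL × τ / F = 9.71 × 13.04 × 19.8 / 0.54 = 4643 mg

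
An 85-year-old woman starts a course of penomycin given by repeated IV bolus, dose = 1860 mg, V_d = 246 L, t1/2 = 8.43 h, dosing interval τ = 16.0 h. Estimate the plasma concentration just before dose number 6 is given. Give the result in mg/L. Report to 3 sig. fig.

2.77 mg/L

C₀ per dose = Dose / Vd = 1860 / 246 = 7.561 mg/L
k = ln2 / t½ = 0.693147 / 8.43 = 0.08222 h⁻¹
Fraction remaining after one interval: r = e^(−kτ) = e^(−0.08222 × 16.0) = 0.2683
Before dose 6, 5 doses have been given (aged 1τ, 2τ, 3τ, 4τ, 5τ).
C_trough = C₀ × (r + r² + … + r^5) = C₀ × r(1−r^5)/(1−r)
        = 7.561 × 0.2683 × (1 − 0.001390) / (1 − 0.2683) = 2.769 mg/L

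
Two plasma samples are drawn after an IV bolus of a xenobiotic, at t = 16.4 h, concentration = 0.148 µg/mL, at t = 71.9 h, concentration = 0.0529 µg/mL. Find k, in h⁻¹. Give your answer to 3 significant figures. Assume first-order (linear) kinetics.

k = ln(C₁/C₂) / (t₂ − t₁) = ln(0.148/0.0529) / (71.9 − 16.4)
  = 1.029 / 55.50 = 0.01854 h⁻¹

0.0185 h⁻¹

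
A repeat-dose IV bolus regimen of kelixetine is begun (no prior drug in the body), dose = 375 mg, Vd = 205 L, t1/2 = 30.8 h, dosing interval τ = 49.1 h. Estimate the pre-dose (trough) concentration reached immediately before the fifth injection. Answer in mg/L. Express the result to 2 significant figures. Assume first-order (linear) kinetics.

0.90 mg/L

C₀ per dose = Dose / Vd = 375 / 205 = 1.829 mg/L
k = ln2 / t½ = 0.693147 / 30.8 = 0.02250 h⁻¹
Fraction remaining after one interval: r = e^(−kτ) = e^(−0.02250 × 49.1) = 0.3313
Before dose 5, 4 doses have been given (aged 1τ, 2τ, 3τ, 4τ).
C_trough = C₀ × (r + r² + … + r^4) = C₀ × r(1−r^4)/(1−r)
        = 1.829 × 0.3313 × (1 − 0.01205) / (1 − 0.3313) = 0.8952 mg/L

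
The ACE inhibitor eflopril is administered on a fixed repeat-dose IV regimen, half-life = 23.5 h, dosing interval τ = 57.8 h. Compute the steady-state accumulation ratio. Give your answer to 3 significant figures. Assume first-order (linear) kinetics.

1.22

k = ln2 / t½ = 0.693147 / 23.5 = 0.02950 h⁻¹
e^(−kτ) = e^(−0.02950 × 57.8) = 0.1818
Accumulation ratio R = 1 / (1 − e^(−kτ)) = 1 / (1 − 0.1818) = 1.222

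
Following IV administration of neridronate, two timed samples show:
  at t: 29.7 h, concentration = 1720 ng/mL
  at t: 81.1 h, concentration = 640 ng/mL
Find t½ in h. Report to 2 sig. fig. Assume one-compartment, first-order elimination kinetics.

36 h

k = ln(C₁/C₂) / (t₂ − t₁) = ln(1720/640) / (81.1 − 29.7)
  = 0.9886 / 51.40 = 0.01923 h⁻¹
t½ = ln2 / k = 0.693147 / 0.01923 = 36.05 h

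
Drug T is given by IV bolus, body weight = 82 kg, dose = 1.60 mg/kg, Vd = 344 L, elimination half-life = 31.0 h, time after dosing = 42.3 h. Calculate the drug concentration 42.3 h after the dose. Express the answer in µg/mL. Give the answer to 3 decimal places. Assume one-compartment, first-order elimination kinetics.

Total dose = 1.60 × 82 = 131.2 mg
C₀ = Dose / Vd = 131.2 / 344 = 0.3814 mg/L
k = ln2 / t½ = 0.693147 / 31.0 = 0.02236 h⁻¹
C = C₀ · e^(−k·t) = 0.3814 × e^(−0.02236 × 42.3)
  = 0.3814 × 0.3884 = 0.1481 mg/L
(0.1481 mg/L = 0.1481 µg/mL)

0.148 µg/mL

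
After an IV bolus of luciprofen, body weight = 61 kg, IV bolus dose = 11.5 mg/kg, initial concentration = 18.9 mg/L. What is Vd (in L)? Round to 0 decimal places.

Dose = 11.5 × 61 = 701.5 mg
Vd = Dose / C₀ = 701.5 / 18.9 = 37.12 L

37 L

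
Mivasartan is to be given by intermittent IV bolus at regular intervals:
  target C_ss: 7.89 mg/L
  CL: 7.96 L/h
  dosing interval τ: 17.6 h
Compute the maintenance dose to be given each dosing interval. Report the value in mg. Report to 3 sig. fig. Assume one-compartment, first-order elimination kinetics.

1110 mg

At steady state, Dose/τ = Css × CL.
Dose = Css × CL × τ = 7.89 × 7.960 × 17.6 = 1105 mg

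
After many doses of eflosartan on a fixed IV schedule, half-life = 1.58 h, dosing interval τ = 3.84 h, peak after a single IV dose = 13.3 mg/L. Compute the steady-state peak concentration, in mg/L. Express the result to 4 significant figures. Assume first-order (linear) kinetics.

k = ln2 / t½ = 0.693147 / 1.58 = 0.4387 h⁻¹
e^(−kτ) = e^(−0.4387 × 3.84) = 0.1855
Accumulation ratio R = 1 / (1 − e^(−kτ)) = 1 / (1 − 0.1855) = 1.228
Steady-state peak = C₀ × R = 13.3 × 1.228 = 16.33 mg/L

16.33 mg/L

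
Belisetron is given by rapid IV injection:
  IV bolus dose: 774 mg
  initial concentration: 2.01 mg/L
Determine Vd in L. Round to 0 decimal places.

Vd = Dose / C₀ = 774.0 / 2.01 = 385.1 L

385 L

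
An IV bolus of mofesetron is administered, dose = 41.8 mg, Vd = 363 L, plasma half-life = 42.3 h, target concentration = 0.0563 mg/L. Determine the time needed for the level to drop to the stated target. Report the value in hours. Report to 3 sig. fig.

43.7 h

C₀ = Dose / Vd = 41.80 / 363 = 0.1152 mg/L
k = ln2 / t½ = 0.693147 / 42.3 = 0.01639 h⁻¹
t = ln(C₀ / C) / k = ln(0.1152 / 0.0563) / 0.01639
  = ln(2.046) / 0.01639 = 0.7159 / 0.01639 = 43.68 h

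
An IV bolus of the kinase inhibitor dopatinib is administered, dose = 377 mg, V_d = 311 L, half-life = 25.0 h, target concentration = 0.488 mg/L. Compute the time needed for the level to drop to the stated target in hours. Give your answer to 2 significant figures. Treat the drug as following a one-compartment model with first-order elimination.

C₀ = Dose / Vd = 377.0 / 311 = 1.212 mg/L
k = ln2 / t½ = 0.693147 / 25.0 = 0.02773 h⁻¹
t = ln(C₀ / C) / k = ln(1.212 / 0.488) / 0.02773
  = ln(2.484) / 0.02773 = 0.9099 / 0.02773 = 32.81 h

33 h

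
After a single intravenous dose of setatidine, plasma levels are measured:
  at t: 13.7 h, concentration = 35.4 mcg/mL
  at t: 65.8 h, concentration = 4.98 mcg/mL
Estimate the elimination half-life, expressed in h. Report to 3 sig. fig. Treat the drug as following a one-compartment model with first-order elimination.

k = ln(C₁/C₂) / (t₂ − t₁) = ln(35.4/4.98) / (65.8 − 13.7)
  = 1.961 / 52.10 = 0.03764 h⁻¹
t½ = ln2 / k = 0.693147 / 0.03764 = 18.42 h

18.4 h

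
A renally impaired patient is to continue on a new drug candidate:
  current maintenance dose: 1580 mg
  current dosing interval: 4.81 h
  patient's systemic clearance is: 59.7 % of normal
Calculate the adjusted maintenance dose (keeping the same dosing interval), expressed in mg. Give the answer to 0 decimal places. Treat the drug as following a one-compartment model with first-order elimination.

To keep the same average steady-state level, dosing rate must scale with clearance.
CL ratio = 59.7 / 100 = 0.5970
New dose (same interval) = 1580 × 0.5970 = 943.3 mg

943 mg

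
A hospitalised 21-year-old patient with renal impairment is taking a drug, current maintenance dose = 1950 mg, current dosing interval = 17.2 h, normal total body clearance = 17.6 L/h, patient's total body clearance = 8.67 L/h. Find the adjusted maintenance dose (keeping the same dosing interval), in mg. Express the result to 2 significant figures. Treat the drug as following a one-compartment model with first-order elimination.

To keep the same average steady-state level, dosing rate must scale with clearance.
CL ratio = 8.67 / 17.6 = 0.4926
New dose (same interval) = 1950 × 0.4926 = 960.6 mg

960 mg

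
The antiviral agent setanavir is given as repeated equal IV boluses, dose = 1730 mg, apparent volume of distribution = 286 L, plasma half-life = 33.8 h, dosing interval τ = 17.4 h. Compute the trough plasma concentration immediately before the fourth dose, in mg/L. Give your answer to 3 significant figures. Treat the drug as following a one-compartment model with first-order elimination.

C₀ per dose = Dose / Vd = 1730 / 286 = 6.049 mg/L
k = ln2 / t½ = 0.693147 / 33.8 = 0.02051 h⁻¹
Fraction remaining after one interval: r = e^(−kτ) = e^(−0.02051 × 17.4) = 0.6999
Before dose 4, 3 doses have been given (aged 1τ, 2τ, 3τ).
C_trough = C₀ × (r + r² + … + r^3) = C₀ × r(1−r^3)/(1−r)
        = 6.049 × 0.6999 × (1 − 0.3429) / (1 − 0.6999) = 9.270 mg/L

9.27 mg/L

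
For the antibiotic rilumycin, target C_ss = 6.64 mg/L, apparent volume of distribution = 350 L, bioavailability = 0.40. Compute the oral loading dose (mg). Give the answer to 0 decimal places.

LD = Css × Vd / F = 6.64 × 350 / 0.40 = 5810 mg

5810 mg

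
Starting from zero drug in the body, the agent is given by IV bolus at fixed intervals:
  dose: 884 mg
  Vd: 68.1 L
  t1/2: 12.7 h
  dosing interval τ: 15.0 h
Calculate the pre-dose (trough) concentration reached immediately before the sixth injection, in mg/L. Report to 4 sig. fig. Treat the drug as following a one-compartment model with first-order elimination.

C₀ per dose = Dose / Vd = 884 / 68.1 = 12.98 mg/L
k = ln2 / t½ = 0.693147 / 12.7 = 0.05458 h⁻¹
Fraction remaining after one interval: r = e^(−kτ) = e^(−0.05458 × 15.0) = 0.4410
Before dose 6, 5 doses have been given (aged 1τ, 2τ, 3τ, 4τ, 5τ).
C_trough = C₀ × (r + r² + … + r^5) = C₀ × r(1−r^5)/(1−r)
        = 12.98 × 0.4410 × (1 − 0.01668) / (1 − 0.4410) = 10.07 mg/L

10.07 mg/L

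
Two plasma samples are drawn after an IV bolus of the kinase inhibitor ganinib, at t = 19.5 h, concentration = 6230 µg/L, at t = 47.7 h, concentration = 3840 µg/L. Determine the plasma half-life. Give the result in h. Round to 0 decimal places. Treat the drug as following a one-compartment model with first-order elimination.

k = ln(C₁/C₂) / (t₂ − t₁) = ln(6230/3840) / (47.7 − 19.5)
  = 0.4839 / 28.20 = 0.01716 h⁻¹
t½ = ln2 / k = 0.693147 / 0.01716 = 40.39 h

40 h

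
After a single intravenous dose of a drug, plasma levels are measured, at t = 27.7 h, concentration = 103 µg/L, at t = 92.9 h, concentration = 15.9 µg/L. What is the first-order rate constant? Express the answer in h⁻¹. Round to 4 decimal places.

0.0287 h⁻¹

k = ln(C₁/C₂) / (t₂ − t₁) = ln(103/15.9) / (92.9 − 27.7)
  = 1.868 / 65.20 = 0.02865 h⁻¹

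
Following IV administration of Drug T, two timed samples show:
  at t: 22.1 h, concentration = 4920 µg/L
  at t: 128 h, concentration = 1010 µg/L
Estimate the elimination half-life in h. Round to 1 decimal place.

46.4 h

k = ln(C₁/C₂) / (t₂ − t₁) = ln(4920/1010) / (128 − 22.1)
  = 1.583 / 105.9 = 0.01495 h⁻¹
t½ = ln2 / k = 0.693147 / 0.01495 = 46.36 h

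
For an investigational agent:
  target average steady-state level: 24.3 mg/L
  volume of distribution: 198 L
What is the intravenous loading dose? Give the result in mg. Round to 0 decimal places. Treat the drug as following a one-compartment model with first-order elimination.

LD = Css × Vd = 24.3 × 198 = 4811 mg

4811 mg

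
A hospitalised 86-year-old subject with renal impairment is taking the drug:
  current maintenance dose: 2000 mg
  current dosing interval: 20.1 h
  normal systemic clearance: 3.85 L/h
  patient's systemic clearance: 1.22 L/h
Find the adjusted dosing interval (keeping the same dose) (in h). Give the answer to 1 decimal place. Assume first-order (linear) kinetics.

63.4 h

To keep the same average steady-state level, dosing rate must scale with clearance.
CL ratio = 1.22 / 3.85 = 0.3169
New interval (same dose) = 20.1 / 0.3169 = 63.43 h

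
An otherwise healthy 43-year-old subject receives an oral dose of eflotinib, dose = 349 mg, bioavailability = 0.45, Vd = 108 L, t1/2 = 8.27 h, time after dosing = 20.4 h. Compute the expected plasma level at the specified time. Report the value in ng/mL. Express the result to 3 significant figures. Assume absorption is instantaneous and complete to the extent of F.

263 ng/mL

Amount reaching circulation = F × Dose = 0.45 × 349.0 = 157.1 mg
C₀ = F·Dose / Vd = 157.1 / 108 = 1.455 mg/L
k = ln2 / t½ = 0.693147 / 8.27 = 0.08381 h⁻¹
C = C₀ · e^(−k·t) = 1.455 × e^(−0.08381 × 20.4)
  = 1.455 × 0.1809 = 0.2632 mg/L
Convert: 0.2632 mg/L × 1000 = 263.2 ng/mL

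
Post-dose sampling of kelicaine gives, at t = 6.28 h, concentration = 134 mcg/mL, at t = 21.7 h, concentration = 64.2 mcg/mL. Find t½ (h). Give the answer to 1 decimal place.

14.5 h

k = ln(C₁/C₂) / (t₂ − t₁) = ln(134/64.2) / (21.7 − 6.28)
  = 0.7358 / 15.42 = 0.04772 h⁻¹
t½ = ln2 / k = 0.693147 / 0.04772 = 14.53 h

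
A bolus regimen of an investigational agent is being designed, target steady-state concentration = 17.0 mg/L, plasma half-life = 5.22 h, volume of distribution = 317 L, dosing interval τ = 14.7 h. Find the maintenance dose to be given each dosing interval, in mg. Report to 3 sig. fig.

10500 mg

k = ln2 / t½ = 0.693147 / 5.22 = 0.1328 h⁻¹
CL = k × Vd = 0.1328 × 317 = 42.10 L/h
At steady state, Dose/τ = Css × CL.
Dose = Css × CL × τ = 17.0 × 42.10 × 14.7 = 10520 mg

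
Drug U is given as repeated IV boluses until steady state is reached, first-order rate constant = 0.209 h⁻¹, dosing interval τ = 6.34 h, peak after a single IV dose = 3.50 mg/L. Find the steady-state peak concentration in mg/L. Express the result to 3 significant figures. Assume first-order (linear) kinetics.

4.77 mg/L

e^(−kτ) = e^(−0.2090 × 6.34) = 0.2658
Accumulation ratio R = 1 / (1 − e^(−kτ)) = 1 / (1 − 0.2658) = 1.362
Steady-state peak = C₀ × R = 3.50 × 1.362 = 4.767 mg/L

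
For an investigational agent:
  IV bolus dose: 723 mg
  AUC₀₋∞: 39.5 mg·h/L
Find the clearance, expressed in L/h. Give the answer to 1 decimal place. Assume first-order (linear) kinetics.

CL = Dose / AUC = 723 / 39.5 = 18.30 L/h

18.3 L/h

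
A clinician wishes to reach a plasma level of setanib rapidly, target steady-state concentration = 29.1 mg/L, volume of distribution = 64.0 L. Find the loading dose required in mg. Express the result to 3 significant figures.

1860 mg

LD = Css × Vd = 29.1 × 64.0 = 1862 mg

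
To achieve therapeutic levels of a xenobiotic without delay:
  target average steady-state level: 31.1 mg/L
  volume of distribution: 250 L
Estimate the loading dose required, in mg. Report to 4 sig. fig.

LD = Css × Vd = 31.1 × 250 = 7775 mg

7775 mg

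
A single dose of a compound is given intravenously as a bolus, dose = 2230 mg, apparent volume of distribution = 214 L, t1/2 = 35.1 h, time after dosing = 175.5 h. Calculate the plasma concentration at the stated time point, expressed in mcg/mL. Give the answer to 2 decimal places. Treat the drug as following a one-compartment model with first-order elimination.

C₀ = Dose / Vd = 2230 / 214 = 10.42 mg/L
k = ln2 / t½ = 0.693147 / 35.1 = 0.01975 h⁻¹
t / t½ = 175.5 / 35.1 = 5 half-lives
C = C₀ × (1/2)^5 = 10.42 × 0.03125 = 0.3256 mg/L
(0.3256 mg/L = 0.3256 mcg/mL)

0.33 mcg/mL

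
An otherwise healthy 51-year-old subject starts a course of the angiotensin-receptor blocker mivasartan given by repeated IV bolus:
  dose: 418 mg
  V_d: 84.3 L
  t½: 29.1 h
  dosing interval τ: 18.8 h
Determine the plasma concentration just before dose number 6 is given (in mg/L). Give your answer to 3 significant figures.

C₀ per dose = Dose / Vd = 418 / 84.3 = 4.958 mg/L
k = ln2 / t½ = 0.693147 / 29.1 = 0.02382 h⁻¹
Fraction remaining after one interval: r = e^(−kτ) = e^(−0.02382 × 18.8) = 0.6390
Before dose 6, 5 doses have been given (aged 1τ, 2τ, 3τ, 4τ, 5τ).
C_trough = C₀ × (r + r² + … + r^5) = C₀ × r(1−r^5)/(1−r)
        = 4.958 × 0.6390 × (1 − 0.1065) / (1 − 0.6390) = 7.841 mg/L

7.84 mg/L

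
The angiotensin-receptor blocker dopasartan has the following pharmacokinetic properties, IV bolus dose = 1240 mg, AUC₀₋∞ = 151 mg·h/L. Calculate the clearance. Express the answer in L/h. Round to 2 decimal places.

8.21 L/h

CL = Dose / AUC = 1240 / 151 = 8.212 L/h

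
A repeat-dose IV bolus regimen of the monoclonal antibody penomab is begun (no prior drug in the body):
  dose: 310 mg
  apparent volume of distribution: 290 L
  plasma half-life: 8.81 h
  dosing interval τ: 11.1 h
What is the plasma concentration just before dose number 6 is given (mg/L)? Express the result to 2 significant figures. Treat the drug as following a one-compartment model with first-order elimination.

0.76 mg/L

C₀ per dose = Dose / Vd = 310 / 290 = 1.069 mg/L
k = ln2 / t½ = 0.693147 / 8.81 = 0.07868 h⁻¹
Fraction remaining after one interval: r = e^(−kτ) = e^(−0.07868 × 11.1) = 0.4176
Before dose 6, 5 doses have been given (aged 1τ, 2τ, 3τ, 4τ, 5τ).
C_trough = C₀ × (r + r² + … + r^5) = C₀ × r(1−r^5)/(1−r)
        = 1.069 × 0.4176 × (1 − 0.01270) / (1 − 0.4176) = 0.7568 mg/L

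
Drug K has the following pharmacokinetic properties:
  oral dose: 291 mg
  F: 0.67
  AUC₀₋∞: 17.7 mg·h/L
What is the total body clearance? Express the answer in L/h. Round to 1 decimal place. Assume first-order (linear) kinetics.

11.0 L/h

CL = F·Dose / AUC = 0.67 × 291 / 17.7 = 11.02 L/h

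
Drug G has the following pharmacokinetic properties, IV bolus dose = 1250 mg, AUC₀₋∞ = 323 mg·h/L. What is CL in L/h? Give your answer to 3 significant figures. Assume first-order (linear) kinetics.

3.87 L/h

CL = Dose / AUC = 1250 / 323 = 3.870 L/h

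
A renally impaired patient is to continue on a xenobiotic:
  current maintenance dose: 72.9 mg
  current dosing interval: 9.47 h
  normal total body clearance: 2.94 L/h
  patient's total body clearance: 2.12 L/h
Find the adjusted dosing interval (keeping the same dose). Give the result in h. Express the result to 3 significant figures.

To keep the same average steady-state level, dosing rate must scale with clearance.
CL ratio = 2.12 / 2.94 = 0.7211
New interval (same dose) = 9.47 / 0.7211 = 13.13 h

13.1 h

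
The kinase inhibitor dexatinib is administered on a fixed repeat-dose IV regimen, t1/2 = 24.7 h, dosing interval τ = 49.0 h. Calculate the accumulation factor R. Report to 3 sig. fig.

1.34

k = ln2 / t½ = 0.693147 / 24.7 = 0.02806 h⁻¹
e^(−kτ) = e^(−0.02806 × 49.0) = 0.2529
Accumulation ratio R = 1 / (1 − e^(−kτ)) = 1 / (1 − 0.2529) = 1.339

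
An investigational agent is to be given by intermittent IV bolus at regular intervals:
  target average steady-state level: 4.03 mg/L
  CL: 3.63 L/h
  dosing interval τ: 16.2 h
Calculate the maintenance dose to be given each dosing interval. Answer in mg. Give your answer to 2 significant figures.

240 mg

At steady state, Dose/τ = Css × CL.
Dose = Css × CL × τ = 4.03 × 3.630 × 16.2 = 237.0 mg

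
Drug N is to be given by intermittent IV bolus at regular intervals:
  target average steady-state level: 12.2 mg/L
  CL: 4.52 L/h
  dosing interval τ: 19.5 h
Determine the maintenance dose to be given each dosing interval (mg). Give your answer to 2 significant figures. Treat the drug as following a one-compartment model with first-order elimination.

At steady state, Dose/τ = Css × CL.
Dose = Css × CL × τ = 12.2 × 4.520 × 19.5 = 1075 mg

1100 mg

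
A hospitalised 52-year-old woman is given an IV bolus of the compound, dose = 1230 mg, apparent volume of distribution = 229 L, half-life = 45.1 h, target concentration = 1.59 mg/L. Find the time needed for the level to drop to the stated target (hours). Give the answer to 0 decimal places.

C₀ = Dose / Vd = 1230 / 229 = 5.371 mg/L
k = ln2 / t½ = 0.693147 / 45.1 = 0.01537 h⁻¹
t = ln(C₀ / C) / k = ln(5.371 / 1.59) / 0.01537
  = ln(3.378) / 0.01537 = 1.217 / 0.01537 = 79.18 h

79 h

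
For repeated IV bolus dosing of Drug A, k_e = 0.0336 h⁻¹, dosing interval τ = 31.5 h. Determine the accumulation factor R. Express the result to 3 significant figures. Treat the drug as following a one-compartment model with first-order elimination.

e^(−kτ) = e^(−0.03360 × 31.5) = 0.3470
Accumulation ratio R = 1 / (1 − e^(−kτ)) = 1 / (1 − 0.3470) = 1.531

1.53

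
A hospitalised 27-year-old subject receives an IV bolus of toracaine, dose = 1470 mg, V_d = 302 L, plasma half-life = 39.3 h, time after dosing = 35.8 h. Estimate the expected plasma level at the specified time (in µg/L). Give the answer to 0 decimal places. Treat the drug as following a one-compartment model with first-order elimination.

2589 µg/L

C₀ = Dose / Vd = 1470 / 302 = 4.868 mg/L
k = ln2 / t½ = 0.693147 / 39.3 = 0.01764 h⁻¹
C = C₀ · e^(−k·t) = 4.868 × e^(−0.01764 × 35.8)
  = 4.868 × 0.5318 = 2.589 mg/L
Convert: 2.589 mg/L × 1000 = 2589 µg/L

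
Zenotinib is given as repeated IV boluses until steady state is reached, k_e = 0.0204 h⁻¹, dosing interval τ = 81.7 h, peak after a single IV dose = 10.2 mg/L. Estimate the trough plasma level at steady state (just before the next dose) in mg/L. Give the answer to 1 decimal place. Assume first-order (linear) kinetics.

e^(−kτ) = e^(−0.02040 × 81.7) = 0.1889
Accumulation ratio R = 1 / (1 − e^(−kτ)) = 1 / (1 − 0.1889) = 1.233
Steady-state trough = C₀ × R × e^(−kτ) = 10.2 × 1.233 × 0.1889 = 2.376 mg/L

2.4 mg/L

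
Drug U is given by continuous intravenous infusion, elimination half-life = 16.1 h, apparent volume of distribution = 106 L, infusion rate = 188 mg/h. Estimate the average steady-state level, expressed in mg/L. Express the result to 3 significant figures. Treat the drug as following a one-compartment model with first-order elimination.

41.2 mg/L

k = ln2 / t½ = 0.693147 / 16.1 = 0.04305 h⁻¹
CL = k × Vd = 0.04305 × 106 = 4.563 L/h
At steady state Css = R₀ / CL = 188 / 4.563 = 41.20 mg/L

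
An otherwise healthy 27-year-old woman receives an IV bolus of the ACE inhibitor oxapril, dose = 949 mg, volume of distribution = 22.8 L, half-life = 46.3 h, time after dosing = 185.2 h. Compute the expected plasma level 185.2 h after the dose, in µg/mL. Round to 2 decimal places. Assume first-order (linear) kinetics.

C₀ = Dose / Vd = 949.0 / 22.8 = 41.62 mg/L
k = ln2 / t½ = 0.693147 / 46.3 = 0.01497 h⁻¹
t / t½ = 185.2 / 46.3 = 4 half-lives
C = C₀ × (1/2)^4 = 41.62 × 0.06250 = 2.601 mg/L
(2.601 mg/L = 2.601 µg/mL)

2.60 µg/mL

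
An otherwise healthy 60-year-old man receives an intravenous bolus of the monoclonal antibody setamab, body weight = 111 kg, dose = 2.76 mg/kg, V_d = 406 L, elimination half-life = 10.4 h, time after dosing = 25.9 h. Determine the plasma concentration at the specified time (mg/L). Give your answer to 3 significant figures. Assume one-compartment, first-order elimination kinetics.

0.134 mg/L

Total dose = 2.76 × 111 = 306.4 mg
C₀ = Dose / Vd = 306.4 / 406 = 0.7547 mg/L
k = ln2 / t½ = 0.693147 / 10.4 = 0.06665 h⁻¹
C = C₀ · e^(−k·t) = 0.7547 × e^(−0.06665 × 25.9)
  = 0.7547 × 0.1780 = 0.1343 mg/L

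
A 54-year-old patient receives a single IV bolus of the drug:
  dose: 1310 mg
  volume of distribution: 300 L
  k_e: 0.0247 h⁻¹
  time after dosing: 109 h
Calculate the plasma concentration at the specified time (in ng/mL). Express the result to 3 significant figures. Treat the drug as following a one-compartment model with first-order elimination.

296 ng/mL

C₀ = Dose / Vd = 1310 / 300 = 4.367 mg/L
C = C₀ · e^(−k·t) = 4.367 × e^(−0.02470 × 109)
  = 4.367 × 0.06772 = 0.2957 mg/L
Convert: 0.2957 mg/L × 1000 = 295.7 ng/mL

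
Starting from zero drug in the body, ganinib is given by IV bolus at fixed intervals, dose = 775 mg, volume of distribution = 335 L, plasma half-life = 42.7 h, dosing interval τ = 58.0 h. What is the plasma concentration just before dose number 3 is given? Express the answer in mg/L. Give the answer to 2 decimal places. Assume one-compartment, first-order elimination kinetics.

1.25 mg/L

C₀ per dose = Dose / Vd = 775 / 335 = 2.313 mg/L
k = ln2 / t½ = 0.693147 / 42.7 = 0.01623 h⁻¹
Fraction remaining after one interval: r = e^(−kτ) = e^(−0.01623 × 58.0) = 0.3901
Before dose 3, 2 doses have been given (aged 1τ, 2τ).
C_trough = C₀ × (r + r²) = 2.313 × (0.3901 + 0.1522) = 1.254 mg/L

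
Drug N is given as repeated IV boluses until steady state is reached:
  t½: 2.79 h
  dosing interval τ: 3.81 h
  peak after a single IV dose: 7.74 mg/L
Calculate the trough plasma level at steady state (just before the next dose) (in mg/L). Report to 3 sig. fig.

k = ln2 / t½ = 0.693147 / 2.79 = 0.2484 h⁻¹
e^(−kτ) = e^(−0.2484 × 3.81) = 0.3881
Accumulation ratio R = 1 / (1 − e^(−kτ)) = 1 / (1 − 0.3881) = 1.634
Steady-state trough = C₀ × R × e^(−kτ) = 7.74 × 1.634 × 0.3881 = 4.908 mg/L

4.91 mg/L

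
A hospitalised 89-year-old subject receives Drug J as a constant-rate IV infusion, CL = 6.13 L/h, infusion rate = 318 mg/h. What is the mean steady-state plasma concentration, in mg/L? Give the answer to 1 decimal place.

51.9 mg/L

At steady state Css = R₀ / CL = 318 / 6.130 = 51.88 mg/L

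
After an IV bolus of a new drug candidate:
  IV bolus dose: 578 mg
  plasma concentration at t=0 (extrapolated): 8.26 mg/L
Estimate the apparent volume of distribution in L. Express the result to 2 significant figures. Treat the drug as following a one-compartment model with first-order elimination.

Vd = Dose / C₀ = 578.0 / 8.26 = 69.98 L

70 L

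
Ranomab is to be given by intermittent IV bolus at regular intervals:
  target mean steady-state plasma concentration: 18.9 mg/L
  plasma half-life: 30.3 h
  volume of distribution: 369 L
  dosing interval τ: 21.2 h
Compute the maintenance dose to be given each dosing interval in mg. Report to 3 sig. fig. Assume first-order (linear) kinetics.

3380 mg

k = ln2 / t½ = 0.693147 / 30.3 = 0.02288 h⁻¹
CL = k × Vd = 0.02288 × 369 = 8.443 L/h
At steady state, Dose/τ = Css × CL.
Dose = Css × CL × τ = 18.9 × 8.443 × 21.2 = 3383 mg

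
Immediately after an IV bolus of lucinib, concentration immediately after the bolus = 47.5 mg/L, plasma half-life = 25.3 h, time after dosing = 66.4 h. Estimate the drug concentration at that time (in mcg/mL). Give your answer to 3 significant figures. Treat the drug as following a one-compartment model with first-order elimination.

7.70 mcg/mL

k = ln2 / t½ = 0.693147 / 25.3 = 0.02740 h⁻¹
C = C₀ · e^(−k·t) = 47.50 × e^(−0.02740 × 66.4)
  = 47.50 × 0.1621 = 7.700 mg/L
(7.700 mg/L = 7.700 mcg/mL)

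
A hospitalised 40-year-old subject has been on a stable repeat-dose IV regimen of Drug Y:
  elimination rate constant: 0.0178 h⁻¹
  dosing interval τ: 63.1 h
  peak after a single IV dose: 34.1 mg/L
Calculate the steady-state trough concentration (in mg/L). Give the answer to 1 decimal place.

16.4 mg/L

e^(−kτ) = e^(−0.01780 × 63.1) = 0.3252
Accumulation ratio R = 1 / (1 − e^(−kτ)) = 1 / (1 − 0.3252) = 1.482
Steady-state trough = C₀ × R × e^(−kτ) = 34.1 × 1.482 × 0.3252 = 16.43 mg/L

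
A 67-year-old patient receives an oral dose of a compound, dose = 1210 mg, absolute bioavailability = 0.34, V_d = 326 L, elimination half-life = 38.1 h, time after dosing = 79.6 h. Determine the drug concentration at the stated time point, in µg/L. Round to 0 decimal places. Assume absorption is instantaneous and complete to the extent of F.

Amount reaching circulation = F × Dose = 0.34 × 1210 = 411.4 mg
C₀ = F·Dose / Vd = 411.4 / 326 = 1.262 mg/L
k = ln2 / t½ = 0.693147 / 38.1 = 0.01819 h⁻¹
C = C₀ · e^(−k·t) = 1.262 × e^(−0.01819 × 79.6)
  = 1.262 × 0.2351 = 0.2967 mg/L
Convert: 0.2967 mg/L × 1000 = 296.7 µg/L

297 µg/L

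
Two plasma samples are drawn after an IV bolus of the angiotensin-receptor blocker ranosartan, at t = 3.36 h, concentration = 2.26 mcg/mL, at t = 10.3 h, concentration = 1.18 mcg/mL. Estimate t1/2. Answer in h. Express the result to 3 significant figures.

k = ln(C₁/C₂) / (t₂ − t₁) = ln(2.26/1.18) / (10.3 − 3.36)
  = 0.6499 / 6.940 = 0.09365 h⁻¹
t½ = ln2 / k = 0.693147 / 0.09365 = 7.401 h

7.40 h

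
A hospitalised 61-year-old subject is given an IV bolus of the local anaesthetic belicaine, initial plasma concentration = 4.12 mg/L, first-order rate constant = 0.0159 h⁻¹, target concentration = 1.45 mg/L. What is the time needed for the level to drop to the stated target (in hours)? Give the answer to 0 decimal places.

66 h

t = ln(C₀ / C) / k = ln(4.120 / 1.45) / 0.01590
  = ln(2.841) / 0.01590 = 1.044 / 0.01590 = 65.66 h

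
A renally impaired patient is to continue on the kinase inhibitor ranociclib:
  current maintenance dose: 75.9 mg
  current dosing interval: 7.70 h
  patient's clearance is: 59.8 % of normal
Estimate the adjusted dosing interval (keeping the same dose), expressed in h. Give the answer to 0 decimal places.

13 h

To keep the same average steady-state level, dosing rate must scale with clearance.
CL ratio = 59.8 / 100 = 0.5980
New interval (same dose) = 7.70 / 0.5980 = 12.88 h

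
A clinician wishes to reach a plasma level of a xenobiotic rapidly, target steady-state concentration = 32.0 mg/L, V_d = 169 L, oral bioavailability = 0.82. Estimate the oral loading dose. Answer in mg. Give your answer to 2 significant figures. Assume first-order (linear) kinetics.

LD = Css × Vd / F = 32.0 × 169 / 0.82 = 6595 mg

6600 mg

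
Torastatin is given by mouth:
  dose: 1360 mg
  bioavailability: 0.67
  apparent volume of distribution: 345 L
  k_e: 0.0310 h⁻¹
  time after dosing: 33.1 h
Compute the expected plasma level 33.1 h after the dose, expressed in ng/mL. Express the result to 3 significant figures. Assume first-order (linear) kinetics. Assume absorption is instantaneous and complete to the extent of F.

Amount reaching circulation = F × Dose = 0.67 × 1360 = 911.2 mg
C₀ = F·Dose / Vd = 911.2 / 345 = 2.641 mg/L
C = C₀ · e^(−k·t) = 2.641 × e^(−0.03100 × 33.1)
  = 2.641 × 0.3584 = 0.9465 mg/L
Convert: 0.9465 mg/L × 1000 = 946.5 ng/mL

947 ng/mL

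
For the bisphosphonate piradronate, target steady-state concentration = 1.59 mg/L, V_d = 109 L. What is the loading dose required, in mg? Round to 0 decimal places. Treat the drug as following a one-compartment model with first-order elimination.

LD = Css × Vd = 1.59 × 109 = 173.3 mg

173 mg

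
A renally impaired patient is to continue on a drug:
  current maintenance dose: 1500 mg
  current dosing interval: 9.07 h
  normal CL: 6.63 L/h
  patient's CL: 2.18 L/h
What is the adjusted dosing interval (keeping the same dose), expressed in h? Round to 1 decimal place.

27.6 h

To keep the same average steady-state level, dosing rate must scale with clearance.
CL ratio = 2.18 / 6.63 = 0.3288
New interval (same dose) = 9.07 / 0.3288 = 27.59 h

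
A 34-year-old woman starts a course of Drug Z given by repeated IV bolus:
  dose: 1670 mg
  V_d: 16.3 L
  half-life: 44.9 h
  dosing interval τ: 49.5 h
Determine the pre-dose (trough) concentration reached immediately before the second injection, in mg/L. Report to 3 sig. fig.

47.7 mg/L

C₀ per dose = Dose / Vd = 1670 / 16.3 = 102.5 mg/L
k = ln2 / t½ = 0.693147 / 44.9 = 0.01544 h⁻¹
Fraction remaining after one interval: r = e^(−kτ) = e^(−0.01544 × 49.5) = 0.4657
Before dose 2, 1 dose has been given (aged 1τ).
C_trough = C₀ × r = 102.5 × 0.4657 = 47.73 mg/L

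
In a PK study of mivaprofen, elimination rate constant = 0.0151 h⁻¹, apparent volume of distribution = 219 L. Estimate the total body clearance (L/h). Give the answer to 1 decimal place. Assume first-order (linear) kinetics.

CL = k × Vd = 0.0151 × 219 = 3.307 L/h

3.3 L/h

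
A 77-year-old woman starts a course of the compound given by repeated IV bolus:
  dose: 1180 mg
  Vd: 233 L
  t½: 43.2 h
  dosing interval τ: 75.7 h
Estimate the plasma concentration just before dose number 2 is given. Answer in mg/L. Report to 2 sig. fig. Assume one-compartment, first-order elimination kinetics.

C₀ per dose = Dose / Vd = 1180 / 233 = 5.064 mg/L
k = ln2 / t½ = 0.693147 / 43.2 = 0.01605 h⁻¹
Fraction remaining after one interval: r = e^(−kτ) = e^(−0.01605 × 75.7) = 0.2967
Before dose 2, 1 dose has been given (aged 1τ).
C_trough = C₀ × r = 5.064 × 0.2967 = 1.502 mg/L

1.5 mg/L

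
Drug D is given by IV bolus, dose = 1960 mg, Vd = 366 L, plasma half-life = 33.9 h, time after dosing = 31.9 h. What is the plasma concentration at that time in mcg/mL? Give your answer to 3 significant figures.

2.79 mcg/mL

C₀ = Dose / Vd = 1960 / 366 = 5.355 mg/L
k = ln2 / t½ = 0.693147 / 33.9 = 0.02045 h⁻¹
C = C₀ · e^(−k·t) = 5.355 × e^(−0.02045 × 31.9)
  = 5.355 × 0.5208 = 2.789 mg/L
(2.789 mg/L = 2.789 mcg/mL)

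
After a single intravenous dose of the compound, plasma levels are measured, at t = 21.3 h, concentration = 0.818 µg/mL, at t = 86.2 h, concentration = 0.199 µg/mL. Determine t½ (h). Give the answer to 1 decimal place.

k = ln(C₁/C₂) / (t₂ − t₁) = ln(0.818/0.199) / (86.2 − 21.3)
  = 1.414 / 64.90 = 0.02179 h⁻¹
t½ = ln2 / k = 0.693147 / 0.02179 = 31.81 h

31.8 h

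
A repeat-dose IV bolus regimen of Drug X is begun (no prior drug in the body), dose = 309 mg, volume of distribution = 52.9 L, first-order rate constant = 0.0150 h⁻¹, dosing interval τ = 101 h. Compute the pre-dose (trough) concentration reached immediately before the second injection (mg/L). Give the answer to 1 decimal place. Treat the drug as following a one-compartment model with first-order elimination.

1.3 mg/L

C₀ per dose = Dose / Vd = 309 / 52.9 = 5.841 mg/L
Fraction remaining after one interval: r = e^(−kτ) = e^(−0.01500 × 101) = 0.2198
Before dose 2, 1 dose has been given (aged 1τ).
C_trough = C₀ × r = 5.841 × 0.2198 = 1.284 mg/L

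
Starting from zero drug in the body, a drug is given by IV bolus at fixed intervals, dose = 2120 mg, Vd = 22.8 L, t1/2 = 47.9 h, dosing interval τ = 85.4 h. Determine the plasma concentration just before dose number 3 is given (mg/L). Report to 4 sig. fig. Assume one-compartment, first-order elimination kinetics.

34.87 mg/L

C₀ per dose = Dose / Vd = 2120 / 22.8 = 92.98 mg/L
k = ln2 / t½ = 0.693147 / 47.9 = 0.01447 h⁻¹
Fraction remaining after one interval: r = e^(−kτ) = e^(−0.01447 × 85.4) = 0.2906
Before dose 3, 2 doses have been given (aged 1τ, 2τ).
C_trough = C₀ × (r + r²) = 92.98 × (0.2906 + 0.08445) = 34.87 mg/L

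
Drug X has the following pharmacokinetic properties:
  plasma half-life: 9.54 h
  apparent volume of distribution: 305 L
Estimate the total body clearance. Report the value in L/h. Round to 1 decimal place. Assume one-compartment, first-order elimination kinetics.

22.2 L/h

k = ln2 / t½ = 0.693147 / 9.54 = 0.07266 h⁻¹
CL = k × Vd = 0.07266 × 305 = 22.16 L/h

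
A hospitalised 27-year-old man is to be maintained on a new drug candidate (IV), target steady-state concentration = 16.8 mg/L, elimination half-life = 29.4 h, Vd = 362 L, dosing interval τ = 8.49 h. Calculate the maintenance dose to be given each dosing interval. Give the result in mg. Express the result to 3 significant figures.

1220 mg

k = ln2 / t½ = 0.693147 / 29.4 = 0.02358 h⁻¹
CL = k × Vd = 0.02358 × 362 = 8.536 L/h
At steady state, Dose/τ = Css × CL.
Dose = Css × CL × τ = 16.8 × 8.536 × 8.49 = 1218 mg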